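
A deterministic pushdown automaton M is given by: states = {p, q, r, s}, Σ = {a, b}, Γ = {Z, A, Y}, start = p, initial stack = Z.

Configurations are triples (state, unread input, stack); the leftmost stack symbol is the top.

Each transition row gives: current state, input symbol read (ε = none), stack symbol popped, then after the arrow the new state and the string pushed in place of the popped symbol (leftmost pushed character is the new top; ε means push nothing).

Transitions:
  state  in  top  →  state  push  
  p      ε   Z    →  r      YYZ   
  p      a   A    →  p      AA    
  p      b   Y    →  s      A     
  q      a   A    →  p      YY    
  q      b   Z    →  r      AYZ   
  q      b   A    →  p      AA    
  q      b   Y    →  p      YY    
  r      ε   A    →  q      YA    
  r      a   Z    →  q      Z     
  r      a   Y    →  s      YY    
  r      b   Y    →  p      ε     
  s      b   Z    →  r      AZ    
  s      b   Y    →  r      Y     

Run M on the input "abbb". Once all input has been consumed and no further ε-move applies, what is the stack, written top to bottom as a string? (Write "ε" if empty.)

AYZ

(p, abbb, Z)
  ε-move, top Z: go to r, push YYZ → (r, abbb, YYZ)
  read a, top Y: go to s, push YY → (s, bbb, YYYZ)
  read b, top Y: go to r, push Y → (r, bb, YYYZ)
  read b, top Y: go to p, push ε → (p, b, YYZ)
  read b, top Y: go to s, push A → (s, ε, AYZ)
All input consumed in state s with stack AYZ.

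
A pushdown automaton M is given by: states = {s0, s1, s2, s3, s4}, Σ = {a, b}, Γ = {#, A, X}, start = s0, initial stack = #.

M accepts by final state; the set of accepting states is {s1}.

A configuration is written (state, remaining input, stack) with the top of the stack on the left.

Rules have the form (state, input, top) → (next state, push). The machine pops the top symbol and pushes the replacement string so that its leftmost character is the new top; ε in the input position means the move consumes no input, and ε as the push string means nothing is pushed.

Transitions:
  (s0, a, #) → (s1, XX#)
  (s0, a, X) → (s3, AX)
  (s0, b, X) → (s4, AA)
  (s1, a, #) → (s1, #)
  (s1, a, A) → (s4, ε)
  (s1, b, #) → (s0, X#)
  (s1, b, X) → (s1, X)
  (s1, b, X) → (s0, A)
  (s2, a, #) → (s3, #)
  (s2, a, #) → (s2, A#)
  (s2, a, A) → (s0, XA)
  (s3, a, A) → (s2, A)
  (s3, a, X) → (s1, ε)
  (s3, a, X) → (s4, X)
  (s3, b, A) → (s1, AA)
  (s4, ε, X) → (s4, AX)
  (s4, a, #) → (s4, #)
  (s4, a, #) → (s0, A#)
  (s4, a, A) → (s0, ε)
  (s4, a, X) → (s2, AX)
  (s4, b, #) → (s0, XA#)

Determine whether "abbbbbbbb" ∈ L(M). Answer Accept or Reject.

One accepting computation: (s0, abbbbbbbb, #) ⊢ (s1, bbbbbbbb, XX#) ⊢ (s1, bbbbbbb, XX#) ⊢ (s1, bbbbbb, XX#) ⊢ (s1, bbbbb, XX#) ⊢ (s1, bbbb, XX#) ⊢ (s1, bbb, XX#) ⊢ (s1, bb, XX#) ⊢ (s1, b, XX#) ⊢ (s1, ε, XX#)
All input consumed and state s1 ∈ F.

Accept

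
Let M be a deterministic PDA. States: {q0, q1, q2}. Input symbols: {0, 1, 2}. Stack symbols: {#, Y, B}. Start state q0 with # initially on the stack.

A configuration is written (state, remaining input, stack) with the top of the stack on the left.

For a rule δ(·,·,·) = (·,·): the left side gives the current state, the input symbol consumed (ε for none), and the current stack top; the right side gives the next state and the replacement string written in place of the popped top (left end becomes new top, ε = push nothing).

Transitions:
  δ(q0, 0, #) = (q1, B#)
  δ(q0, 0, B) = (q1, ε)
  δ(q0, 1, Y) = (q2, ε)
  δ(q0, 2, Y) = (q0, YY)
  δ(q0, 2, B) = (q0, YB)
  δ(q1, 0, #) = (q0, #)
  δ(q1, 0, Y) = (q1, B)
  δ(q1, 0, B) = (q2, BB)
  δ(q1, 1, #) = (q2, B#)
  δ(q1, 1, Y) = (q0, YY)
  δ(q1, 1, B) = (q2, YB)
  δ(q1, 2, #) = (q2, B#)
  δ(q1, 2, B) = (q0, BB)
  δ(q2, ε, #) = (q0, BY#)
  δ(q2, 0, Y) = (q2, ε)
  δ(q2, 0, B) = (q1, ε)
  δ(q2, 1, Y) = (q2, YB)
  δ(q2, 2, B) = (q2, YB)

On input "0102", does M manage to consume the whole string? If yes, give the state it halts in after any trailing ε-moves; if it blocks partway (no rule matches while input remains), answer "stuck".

(q0, 0102, #)
  read 0, top #: go to q1, push B# → (q1, 102, B#)
  read 1, top B: go to q2, push YB → (q2, 02, YB#)
  read 0, top Y: go to q2, push ε → (q2, 2, B#)
  read 2, top B: go to q2, push YB → (q2, ε, YB#)
All input consumed; M is in state q2.

q2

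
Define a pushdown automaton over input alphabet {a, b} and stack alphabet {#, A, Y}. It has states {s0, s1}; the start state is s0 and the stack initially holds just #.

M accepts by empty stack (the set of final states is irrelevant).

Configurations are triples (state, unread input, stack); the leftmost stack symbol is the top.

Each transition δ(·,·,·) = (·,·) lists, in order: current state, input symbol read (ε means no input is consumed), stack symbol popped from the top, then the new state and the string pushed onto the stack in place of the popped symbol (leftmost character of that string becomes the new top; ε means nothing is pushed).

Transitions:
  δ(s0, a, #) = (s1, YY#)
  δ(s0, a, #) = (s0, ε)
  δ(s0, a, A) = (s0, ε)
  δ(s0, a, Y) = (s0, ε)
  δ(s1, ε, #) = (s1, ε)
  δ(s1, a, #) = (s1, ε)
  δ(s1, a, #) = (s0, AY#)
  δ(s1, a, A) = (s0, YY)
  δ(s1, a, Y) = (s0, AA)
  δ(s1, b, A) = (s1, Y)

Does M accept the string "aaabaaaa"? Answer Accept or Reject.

No computation consumes all input and empties the stack.

Reject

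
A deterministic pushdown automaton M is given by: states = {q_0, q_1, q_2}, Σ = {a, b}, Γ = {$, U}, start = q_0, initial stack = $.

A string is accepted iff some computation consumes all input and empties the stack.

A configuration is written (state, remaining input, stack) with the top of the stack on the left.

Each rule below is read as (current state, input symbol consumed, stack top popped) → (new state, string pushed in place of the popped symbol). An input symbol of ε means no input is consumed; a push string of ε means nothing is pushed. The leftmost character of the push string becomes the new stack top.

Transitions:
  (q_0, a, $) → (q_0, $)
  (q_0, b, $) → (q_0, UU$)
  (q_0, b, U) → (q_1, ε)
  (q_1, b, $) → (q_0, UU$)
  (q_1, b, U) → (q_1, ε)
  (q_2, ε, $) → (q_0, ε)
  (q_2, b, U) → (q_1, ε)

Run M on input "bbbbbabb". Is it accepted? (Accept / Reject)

Reject

(q_0, bbbbbabb, $)
  read b, top $: go to q_0, push UU$ → (q_0, bbbbabb, UU$)
  read b, top U: go to q_1, push ε → (q_1, bbbabb, U$)
  read b, top U: go to q_1, push ε → (q_1, bbabb, $)
  read b, top $: go to q_0, push UU$ → (q_0, babb, UU$)
  read b, top U: go to q_1, push ε → (q_1, abb, U$)
No transition applies at (q_1, abb, U$); input not fully consumed.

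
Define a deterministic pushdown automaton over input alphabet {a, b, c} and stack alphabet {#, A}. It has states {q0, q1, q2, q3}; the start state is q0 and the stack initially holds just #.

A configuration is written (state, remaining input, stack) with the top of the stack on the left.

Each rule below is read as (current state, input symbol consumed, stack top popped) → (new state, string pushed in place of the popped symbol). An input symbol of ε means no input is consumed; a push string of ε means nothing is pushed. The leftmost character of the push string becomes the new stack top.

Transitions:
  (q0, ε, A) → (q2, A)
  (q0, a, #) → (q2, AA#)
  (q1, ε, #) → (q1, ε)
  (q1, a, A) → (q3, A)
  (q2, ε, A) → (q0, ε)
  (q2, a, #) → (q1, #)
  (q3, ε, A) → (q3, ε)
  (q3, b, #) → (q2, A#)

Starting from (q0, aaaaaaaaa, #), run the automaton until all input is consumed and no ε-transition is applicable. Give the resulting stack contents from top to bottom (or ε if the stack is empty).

(q0, aaaaaaaaa, #)
  read a, top #: go to q2, push AA# → (q2, aaaaaaaa, AA#)
  ε-move, top A: go to q0, push ε → (q0, aaaaaaaa, A#)
  ε-move, top A: go to q2, push A → (q2, aaaaaaaa, A#)
  ε-move, top A: go to q0, push ε → (q0, aaaaaaaa, #)
  read a, top #: go to q2, push AA# → (q2, aaaaaaa, AA#)
  ε-move, top A: go to q0, push ε → (q0, aaaaaaa, A#)
  ε-move, top A: go to q2, push A → (q2, aaaaaaa, A#)
  ε-move, top A: go to q0, push ε → (q0, aaaaaaa, #)
  read a, top #: go to q2, push AA# → (q2, aaaaaa, AA#)
  ε-move, top A: go to q0, push ε → (q0, aaaaaa, A#)
  ε-move, top A: go to q2, push A → (q2, aaaaaa, A#)
  ε-move, top A: go to q0, push ε → (q0, aaaaaa, #)
  read a, top #: go to q2, push AA# → (q2, aaaaa, AA#)
  ε-move, top A: go to q0, push ε → (q0, aaaaa, A#)
  ε-move, top A: go to q2, push A → (q2, aaaaa, A#)
  ε-move, top A: go to q0, push ε → (q0, aaaaa, #)
  read a, top #: go to q2, push AA# → (q2, aaaa, AA#)
  ε-move, top A: go to q0, push ε → (q0, aaaa, A#)
  ε-move, top A: go to q2, push A → (q2, aaaa, A#)
  ε-move, top A: go to q0, push ε → (q0, aaaa, #)
  read a, top #: go to q2, push AA# → (q2, aaa, AA#)
  ε-move, top A: go to q0, push ε → (q0, aaa, A#)
  ε-move, top A: go to q2, push A → (q2, aaa, A#)
  ε-move, top A: go to q0, push ε → (q0, aaa, #)
  read a, top #: go to q2, push AA# → (q2, aa, AA#)
  ε-move, top A: go to q0, push ε → (q0, aa, A#)
  ε-move, top A: go to q2, push A → (q2, aa, A#)
  ε-move, top A: go to q0, push ε → (q0, aa, #)
  read a, top #: go to q2, push AA# → (q2, a, AA#)
  ε-move, top A: go to q0, push ε → (q0, a, A#)
  ε-move, top A: go to q2, push A → (q2, a, A#)
  ε-move, top A: go to q0, push ε → (q0, a, #)
  read a, top #: go to q2, push AA# → (q2, ε, AA#)
  ε-move, top A: go to q0, push ε → (q0, ε, A#)
  ε-move, top A: go to q2, push A → (q2, ε, A#)
  ε-move, top A: go to q0, push ε → (q0, ε, #)
All input consumed in state q0 with stack #.

#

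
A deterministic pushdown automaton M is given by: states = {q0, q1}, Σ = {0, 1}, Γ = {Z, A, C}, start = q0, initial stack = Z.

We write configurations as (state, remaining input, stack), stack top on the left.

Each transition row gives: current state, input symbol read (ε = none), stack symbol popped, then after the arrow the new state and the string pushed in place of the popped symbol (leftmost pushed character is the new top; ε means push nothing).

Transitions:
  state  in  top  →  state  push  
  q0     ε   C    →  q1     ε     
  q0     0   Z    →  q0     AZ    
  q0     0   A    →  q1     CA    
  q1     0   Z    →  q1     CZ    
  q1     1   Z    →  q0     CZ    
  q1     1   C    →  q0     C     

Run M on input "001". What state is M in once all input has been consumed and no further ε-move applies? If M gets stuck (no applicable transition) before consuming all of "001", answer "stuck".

(q0, 001, Z) ⊢ (q0, 01, AZ) ⊢ (q1, 1, CAZ) ⊢ (q0, ε, CAZ) ⊢ (q1, ε, AZ)
All input consumed; M is in state q1.

q1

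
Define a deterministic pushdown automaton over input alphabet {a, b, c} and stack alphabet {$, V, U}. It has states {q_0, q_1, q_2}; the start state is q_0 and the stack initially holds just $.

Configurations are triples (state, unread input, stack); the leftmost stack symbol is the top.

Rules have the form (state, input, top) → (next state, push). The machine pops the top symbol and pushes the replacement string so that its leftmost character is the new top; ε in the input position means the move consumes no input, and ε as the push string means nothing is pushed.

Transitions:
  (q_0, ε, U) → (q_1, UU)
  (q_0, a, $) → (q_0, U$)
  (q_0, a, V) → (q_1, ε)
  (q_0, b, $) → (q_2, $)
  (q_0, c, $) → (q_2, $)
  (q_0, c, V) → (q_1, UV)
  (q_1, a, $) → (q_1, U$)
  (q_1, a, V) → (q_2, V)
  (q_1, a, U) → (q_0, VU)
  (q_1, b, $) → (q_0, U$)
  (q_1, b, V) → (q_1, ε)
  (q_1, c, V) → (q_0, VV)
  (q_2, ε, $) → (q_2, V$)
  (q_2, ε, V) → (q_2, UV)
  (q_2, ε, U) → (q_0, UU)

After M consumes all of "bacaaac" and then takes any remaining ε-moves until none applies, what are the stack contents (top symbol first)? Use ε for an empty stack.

(q_0, bacaaac, $)
  read b, top $: go to q_2, push $ → (q_2, acaaac, $)
  ε-move, top $: go to q_2, push V$ → (q_2, acaaac, V$)
  ε-move, top V: go to q_2, push UV → (q_2, acaaac, UV$)
  ε-move, top U: go to q_0, push UU → (q_0, acaaac, UUV$)
  ε-move, top U: go to q_1, push UU → (q_1, acaaac, UUUV$)
  read a, top U: go to q_0, push VU → (q_0, caaac, VUUUV$)
  read c, top V: go to q_1, push UV → (q_1, aaac, UVUUUV$)
  read a, top U: go to q_0, push VU → (q_0, aac, VUVUUUV$)
  read a, top V: go to q_1, push ε → (q_1, ac, UVUUUV$)
  read a, top U: go to q_0, push VU → (q_0, c, VUVUUUV$)
  read c, top V: go to q_1, push UV → (q_1, ε, UVUVUUUV$)
All input consumed in state q_1 with stack UVUVUUUV$.

UVUVUUUV$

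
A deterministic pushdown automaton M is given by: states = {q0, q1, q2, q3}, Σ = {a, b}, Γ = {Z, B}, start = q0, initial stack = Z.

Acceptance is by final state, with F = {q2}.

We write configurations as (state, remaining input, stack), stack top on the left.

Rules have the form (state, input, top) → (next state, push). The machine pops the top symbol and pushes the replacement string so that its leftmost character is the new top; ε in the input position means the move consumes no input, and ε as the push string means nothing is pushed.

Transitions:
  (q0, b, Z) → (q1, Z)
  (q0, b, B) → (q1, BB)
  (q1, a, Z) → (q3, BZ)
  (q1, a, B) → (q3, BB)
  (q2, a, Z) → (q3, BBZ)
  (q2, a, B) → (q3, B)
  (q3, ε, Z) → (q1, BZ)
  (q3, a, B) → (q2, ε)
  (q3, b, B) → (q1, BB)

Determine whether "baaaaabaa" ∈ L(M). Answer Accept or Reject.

Accept

(q0, baaaaabaa, Z)
  read b, top Z: go to q1, push Z → (q1, aaaaabaa, Z)
  read a, top Z: go to q3, push BZ → (q3, aaaabaa, BZ)
  read a, top B: go to q2, push ε → (q2, aaabaa, Z)
  read a, top Z: go to q3, push BBZ → (q3, aabaa, BBZ)
  read a, top B: go to q2, push ε → (q2, abaa, BZ)
  read a, top B: go to q3, push B → (q3, baa, BZ)
  read b, top B: go to q1, push BB → (q1, aa, BBZ)
  read a, top B: go to q3, push BB → (q3, a, BBBZ)
  read a, top B: go to q2, push ε → (q2, ε, BBZ)
All input consumed; state q2 ∈ F.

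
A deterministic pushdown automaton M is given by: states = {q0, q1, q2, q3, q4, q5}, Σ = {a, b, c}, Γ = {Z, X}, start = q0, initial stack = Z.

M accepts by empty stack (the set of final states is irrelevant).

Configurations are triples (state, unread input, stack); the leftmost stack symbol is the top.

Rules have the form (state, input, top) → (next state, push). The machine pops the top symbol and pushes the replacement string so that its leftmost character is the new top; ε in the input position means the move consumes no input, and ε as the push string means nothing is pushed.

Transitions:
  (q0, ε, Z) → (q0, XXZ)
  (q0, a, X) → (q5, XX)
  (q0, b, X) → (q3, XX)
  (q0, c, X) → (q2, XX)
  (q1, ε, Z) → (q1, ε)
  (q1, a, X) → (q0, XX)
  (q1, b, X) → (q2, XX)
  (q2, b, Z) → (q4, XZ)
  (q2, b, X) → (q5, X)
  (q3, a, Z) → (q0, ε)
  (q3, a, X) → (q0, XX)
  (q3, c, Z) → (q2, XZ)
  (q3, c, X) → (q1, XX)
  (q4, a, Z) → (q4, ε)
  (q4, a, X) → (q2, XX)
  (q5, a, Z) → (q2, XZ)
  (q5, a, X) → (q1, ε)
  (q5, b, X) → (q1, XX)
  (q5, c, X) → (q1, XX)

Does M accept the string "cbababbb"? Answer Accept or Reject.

(q0, cbababbb, Z) ⊢ (q0, cbababbb, XXZ) ⊢ (q2, bababbb, XXXZ) ⊢ (q5, ababbb, XXXZ) ⊢ (q1, babbb, XXZ) ⊢ (q2, abbb, XXXZ)
No transition applies at (q2, abbb, XXXZ); input not fully consumed.

Reject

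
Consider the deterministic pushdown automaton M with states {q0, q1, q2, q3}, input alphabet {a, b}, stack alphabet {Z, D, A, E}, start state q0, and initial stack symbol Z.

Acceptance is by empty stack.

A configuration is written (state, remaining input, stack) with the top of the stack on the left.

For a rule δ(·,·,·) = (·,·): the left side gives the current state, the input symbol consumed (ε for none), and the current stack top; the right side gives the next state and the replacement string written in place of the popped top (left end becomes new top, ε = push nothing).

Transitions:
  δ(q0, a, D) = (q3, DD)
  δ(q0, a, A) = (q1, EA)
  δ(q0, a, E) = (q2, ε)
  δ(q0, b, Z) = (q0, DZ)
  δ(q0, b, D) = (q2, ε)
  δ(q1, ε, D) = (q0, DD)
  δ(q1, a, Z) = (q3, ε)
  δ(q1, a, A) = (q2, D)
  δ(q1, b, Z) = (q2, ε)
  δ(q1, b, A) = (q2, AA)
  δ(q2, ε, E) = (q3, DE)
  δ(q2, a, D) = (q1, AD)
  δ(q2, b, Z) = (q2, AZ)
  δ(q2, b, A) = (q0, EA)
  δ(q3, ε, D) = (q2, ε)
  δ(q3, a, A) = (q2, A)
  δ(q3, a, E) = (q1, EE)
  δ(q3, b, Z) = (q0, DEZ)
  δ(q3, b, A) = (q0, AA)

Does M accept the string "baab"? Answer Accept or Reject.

(q0, baab, Z) ⊢ (q0, aab, DZ) ⊢ (q3, ab, DDZ) ⊢ (q2, ab, DZ) ⊢ (q1, b, ADZ) ⊢ (q2, ε, AADZ)
All input consumed; stack is AADZ, not empty, and no further ε-move applies.

Reject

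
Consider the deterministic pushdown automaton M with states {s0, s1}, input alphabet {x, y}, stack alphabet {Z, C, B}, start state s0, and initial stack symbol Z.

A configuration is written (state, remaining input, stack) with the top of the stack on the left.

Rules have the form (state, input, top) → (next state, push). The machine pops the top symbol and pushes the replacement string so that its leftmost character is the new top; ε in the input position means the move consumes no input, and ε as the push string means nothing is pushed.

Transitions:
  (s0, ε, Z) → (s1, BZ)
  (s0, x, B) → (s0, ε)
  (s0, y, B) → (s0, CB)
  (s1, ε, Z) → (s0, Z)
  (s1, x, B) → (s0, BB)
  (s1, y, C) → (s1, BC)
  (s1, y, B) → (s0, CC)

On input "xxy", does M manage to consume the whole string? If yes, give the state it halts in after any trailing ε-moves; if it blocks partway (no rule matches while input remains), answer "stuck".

(s0, xxy, Z)
  ε-move, top Z: go to s1, push BZ → (s1, xxy, BZ)
  read x, top B: go to s0, push BB → (s0, xy, BBZ)
  read x, top B: go to s0, push ε → (s0, y, BZ)
  read y, top B: go to s0, push CB → (s0, ε, CBZ)
All input consumed; M is in state s0.

s0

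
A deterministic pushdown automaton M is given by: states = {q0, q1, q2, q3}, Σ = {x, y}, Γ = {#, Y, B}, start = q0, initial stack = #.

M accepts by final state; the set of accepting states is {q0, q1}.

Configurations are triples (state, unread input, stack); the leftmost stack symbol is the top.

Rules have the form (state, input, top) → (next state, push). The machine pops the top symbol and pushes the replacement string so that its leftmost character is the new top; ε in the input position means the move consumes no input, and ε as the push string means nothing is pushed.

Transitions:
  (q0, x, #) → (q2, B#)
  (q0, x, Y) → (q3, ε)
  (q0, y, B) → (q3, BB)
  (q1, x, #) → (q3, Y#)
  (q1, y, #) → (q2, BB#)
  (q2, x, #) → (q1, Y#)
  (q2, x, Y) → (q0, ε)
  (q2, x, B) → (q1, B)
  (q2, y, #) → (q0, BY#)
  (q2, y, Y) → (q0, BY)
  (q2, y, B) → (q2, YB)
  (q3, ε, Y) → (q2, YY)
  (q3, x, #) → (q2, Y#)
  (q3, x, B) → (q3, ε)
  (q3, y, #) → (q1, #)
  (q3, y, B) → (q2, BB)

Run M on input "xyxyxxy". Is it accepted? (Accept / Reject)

Accept

(q0, xyxyxxy, #) ⊢ (q2, yxyxxy, B#) ⊢ (q2, xyxxy, YB#) ⊢ (q0, yxxy, B#) ⊢ (q3, xxy, BB#) ⊢ (q3, xy, B#) ⊢ (q3, y, #) ⊢ (q1, ε, #)
All input consumed; state q1 ∈ F.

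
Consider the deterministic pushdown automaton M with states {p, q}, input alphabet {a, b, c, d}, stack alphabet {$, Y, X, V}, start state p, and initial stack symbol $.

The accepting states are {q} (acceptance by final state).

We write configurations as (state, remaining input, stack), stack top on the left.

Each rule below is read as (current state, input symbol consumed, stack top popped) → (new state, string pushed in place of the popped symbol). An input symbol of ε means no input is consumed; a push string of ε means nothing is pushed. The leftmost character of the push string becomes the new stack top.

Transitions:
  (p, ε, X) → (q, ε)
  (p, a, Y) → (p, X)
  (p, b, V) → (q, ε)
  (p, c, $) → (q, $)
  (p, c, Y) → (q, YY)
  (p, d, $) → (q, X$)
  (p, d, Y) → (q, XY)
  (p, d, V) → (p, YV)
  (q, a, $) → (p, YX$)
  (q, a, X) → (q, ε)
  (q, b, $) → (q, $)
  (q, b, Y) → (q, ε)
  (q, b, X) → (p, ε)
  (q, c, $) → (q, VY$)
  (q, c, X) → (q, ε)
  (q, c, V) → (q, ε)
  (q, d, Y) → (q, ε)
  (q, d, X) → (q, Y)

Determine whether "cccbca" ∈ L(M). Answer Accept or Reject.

(p, cccbca, $) ⊢ (q, ccbca, $) ⊢ (q, cbca, VY$) ⊢ (q, bca, Y$) ⊢ (q, ca, $) ⊢ (q, a, VY$)
No transition applies at (q, a, VY$); input not fully consumed.

Reject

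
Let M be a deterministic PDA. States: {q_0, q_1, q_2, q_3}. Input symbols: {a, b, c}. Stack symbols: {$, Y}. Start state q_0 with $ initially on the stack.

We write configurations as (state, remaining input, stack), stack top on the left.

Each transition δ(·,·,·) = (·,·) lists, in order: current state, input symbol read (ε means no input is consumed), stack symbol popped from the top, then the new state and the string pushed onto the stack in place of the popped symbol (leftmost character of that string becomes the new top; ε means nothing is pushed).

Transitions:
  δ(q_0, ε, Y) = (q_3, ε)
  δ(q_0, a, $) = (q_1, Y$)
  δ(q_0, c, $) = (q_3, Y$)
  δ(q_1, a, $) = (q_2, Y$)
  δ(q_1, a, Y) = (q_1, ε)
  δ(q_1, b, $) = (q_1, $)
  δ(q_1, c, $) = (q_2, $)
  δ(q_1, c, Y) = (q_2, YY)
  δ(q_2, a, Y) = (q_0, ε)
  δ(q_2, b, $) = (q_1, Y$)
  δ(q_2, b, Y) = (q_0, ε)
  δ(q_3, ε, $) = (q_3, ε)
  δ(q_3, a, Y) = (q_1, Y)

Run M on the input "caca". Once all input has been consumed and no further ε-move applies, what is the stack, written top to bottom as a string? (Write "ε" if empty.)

(q_0, caca, $)
  read c, top $: go to q_3, push Y$ → (q_3, aca, Y$)
  read a, top Y: go to q_1, push Y → (q_1, ca, Y$)
  read c, top Y: go to q_2, push YY → (q_2, a, YY$)
  read a, top Y: go to q_0, push ε → (q_0, ε, Y$)
  ε-move, top Y: go to q_3, push ε → (q_3, ε, $)
  ε-move, top $: go to q_3, push ε → (q_3, ε, ε)
All input consumed in state q_3 with stack ε.

ε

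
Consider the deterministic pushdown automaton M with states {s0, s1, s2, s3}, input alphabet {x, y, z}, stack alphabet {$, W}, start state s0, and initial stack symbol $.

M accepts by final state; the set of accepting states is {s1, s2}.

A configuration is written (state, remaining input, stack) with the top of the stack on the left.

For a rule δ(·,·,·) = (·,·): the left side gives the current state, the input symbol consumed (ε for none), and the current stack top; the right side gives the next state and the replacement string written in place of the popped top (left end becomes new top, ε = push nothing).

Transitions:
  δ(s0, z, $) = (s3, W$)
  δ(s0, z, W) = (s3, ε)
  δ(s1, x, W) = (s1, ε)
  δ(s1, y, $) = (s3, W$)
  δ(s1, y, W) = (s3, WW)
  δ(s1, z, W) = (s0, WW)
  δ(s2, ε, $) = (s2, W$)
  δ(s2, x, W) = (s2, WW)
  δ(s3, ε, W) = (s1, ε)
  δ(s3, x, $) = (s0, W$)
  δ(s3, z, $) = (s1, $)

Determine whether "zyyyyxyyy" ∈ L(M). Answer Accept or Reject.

(s0, zyyyyxyyy, $)
  read z, top $: go to s3, push W$ → (s3, yyyyxyyy, W$)
  ε-move, top W: go to s1, push ε → (s1, yyyyxyyy, $)
  read y, top $: go to s3, push W$ → (s3, yyyxyyy, W$)
  ε-move, top W: go to s1, push ε → (s1, yyyxyyy, $)
  read y, top $: go to s3, push W$ → (s3, yyxyyy, W$)
  ε-move, top W: go to s1, push ε → (s1, yyxyyy, $)
  read y, top $: go to s3, push W$ → (s3, yxyyy, W$)
  ε-move, top W: go to s1, push ε → (s1, yxyyy, $)
  read y, top $: go to s3, push W$ → (s3, xyyy, W$)
  ε-move, top W: go to s1, push ε → (s1, xyyy, $)
No transition applies at (s1, xyyy, $); input not fully consumed.

Reject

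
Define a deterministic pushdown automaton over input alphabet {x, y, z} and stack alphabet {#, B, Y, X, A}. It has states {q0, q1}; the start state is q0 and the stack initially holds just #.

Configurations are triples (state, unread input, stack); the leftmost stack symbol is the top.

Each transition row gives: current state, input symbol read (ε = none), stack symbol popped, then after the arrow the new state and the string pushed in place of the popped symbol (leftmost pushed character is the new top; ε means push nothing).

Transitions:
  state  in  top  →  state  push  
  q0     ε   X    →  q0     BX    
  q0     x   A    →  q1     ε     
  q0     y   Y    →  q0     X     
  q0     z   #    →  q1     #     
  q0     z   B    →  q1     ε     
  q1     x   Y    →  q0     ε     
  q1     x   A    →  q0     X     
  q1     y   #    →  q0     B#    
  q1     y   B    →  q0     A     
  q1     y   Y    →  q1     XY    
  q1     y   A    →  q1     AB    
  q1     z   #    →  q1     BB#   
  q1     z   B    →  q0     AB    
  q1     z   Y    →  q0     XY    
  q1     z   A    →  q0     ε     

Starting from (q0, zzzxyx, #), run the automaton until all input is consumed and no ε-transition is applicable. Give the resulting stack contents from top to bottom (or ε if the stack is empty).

B#

(q0, zzzxyx, #) ⊢ (q1, zzxyx, #) ⊢ (q1, zxyx, BB#) ⊢ (q0, xyx, ABB#) ⊢ (q1, yx, BB#) ⊢ (q0, x, AB#) ⊢ (q1, ε, B#)
All input consumed in state q1 with stack B#.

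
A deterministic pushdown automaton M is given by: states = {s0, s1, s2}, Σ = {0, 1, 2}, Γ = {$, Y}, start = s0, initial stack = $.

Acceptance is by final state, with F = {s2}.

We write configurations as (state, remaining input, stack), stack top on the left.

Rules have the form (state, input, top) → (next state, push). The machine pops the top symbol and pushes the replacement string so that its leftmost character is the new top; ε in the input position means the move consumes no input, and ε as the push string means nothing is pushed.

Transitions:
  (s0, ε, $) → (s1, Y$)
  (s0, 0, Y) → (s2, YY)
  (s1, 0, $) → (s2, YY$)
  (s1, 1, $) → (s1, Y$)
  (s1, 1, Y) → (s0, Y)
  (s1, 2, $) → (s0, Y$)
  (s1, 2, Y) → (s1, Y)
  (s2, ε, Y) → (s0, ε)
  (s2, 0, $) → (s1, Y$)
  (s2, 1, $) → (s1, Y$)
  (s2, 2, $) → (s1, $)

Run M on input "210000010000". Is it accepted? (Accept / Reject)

Reject

(s0, 210000010000, $)
  ε-move, top $: go to s1, push Y$ → (s1, 210000010000, Y$)
  read 2, top Y: go to s1, push Y → (s1, 10000010000, Y$)
  read 1, top Y: go to s0, push Y → (s0, 0000010000, Y$)
  read 0, top Y: go to s2, push YY → (s2, 000010000, YY$)
  ε-move, top Y: go to s0, push ε → (s0, 000010000, Y$)
  read 0, top Y: go to s2, push YY → (s2, 00010000, YY$)
  ε-move, top Y: go to s0, push ε → (s0, 00010000, Y$)
  read 0, top Y: go to s2, push YY → (s2, 0010000, YY$)
  ε-move, top Y: go to s0, push ε → (s0, 0010000, Y$)
  read 0, top Y: go to s2, push YY → (s2, 010000, YY$)
  ε-move, top Y: go to s0, push ε → (s0, 010000, Y$)
  read 0, top Y: go to s2, push YY → (s2, 10000, YY$)
  ε-move, top Y: go to s0, push ε → (s0, 10000, Y$)
No transition applies at (s0, 10000, Y$); input not fully consumed.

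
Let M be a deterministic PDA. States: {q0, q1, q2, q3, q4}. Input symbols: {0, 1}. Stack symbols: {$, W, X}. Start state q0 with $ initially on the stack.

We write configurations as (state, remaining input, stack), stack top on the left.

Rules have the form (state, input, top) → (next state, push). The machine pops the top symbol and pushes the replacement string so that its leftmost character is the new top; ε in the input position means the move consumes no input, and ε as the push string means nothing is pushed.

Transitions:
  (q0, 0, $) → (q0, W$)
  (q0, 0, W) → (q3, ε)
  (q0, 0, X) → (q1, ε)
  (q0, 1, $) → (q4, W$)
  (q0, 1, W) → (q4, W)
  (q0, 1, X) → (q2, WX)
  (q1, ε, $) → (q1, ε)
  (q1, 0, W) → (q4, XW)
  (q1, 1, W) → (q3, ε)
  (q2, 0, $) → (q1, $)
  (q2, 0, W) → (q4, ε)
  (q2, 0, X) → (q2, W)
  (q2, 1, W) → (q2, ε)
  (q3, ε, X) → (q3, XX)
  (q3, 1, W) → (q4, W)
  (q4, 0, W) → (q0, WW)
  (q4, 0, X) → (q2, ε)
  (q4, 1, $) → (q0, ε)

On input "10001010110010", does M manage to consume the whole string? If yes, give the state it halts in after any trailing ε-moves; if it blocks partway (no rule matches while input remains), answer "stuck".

stuck

(q0, 10001010110010, $) ⊢ (q4, 0001010110010, W$) ⊢ (q0, 001010110010, WW$) ⊢ (q3, 01010110010, W$)
No transition for (q3, 0, top W); M blocks with input 01010110010 remaining.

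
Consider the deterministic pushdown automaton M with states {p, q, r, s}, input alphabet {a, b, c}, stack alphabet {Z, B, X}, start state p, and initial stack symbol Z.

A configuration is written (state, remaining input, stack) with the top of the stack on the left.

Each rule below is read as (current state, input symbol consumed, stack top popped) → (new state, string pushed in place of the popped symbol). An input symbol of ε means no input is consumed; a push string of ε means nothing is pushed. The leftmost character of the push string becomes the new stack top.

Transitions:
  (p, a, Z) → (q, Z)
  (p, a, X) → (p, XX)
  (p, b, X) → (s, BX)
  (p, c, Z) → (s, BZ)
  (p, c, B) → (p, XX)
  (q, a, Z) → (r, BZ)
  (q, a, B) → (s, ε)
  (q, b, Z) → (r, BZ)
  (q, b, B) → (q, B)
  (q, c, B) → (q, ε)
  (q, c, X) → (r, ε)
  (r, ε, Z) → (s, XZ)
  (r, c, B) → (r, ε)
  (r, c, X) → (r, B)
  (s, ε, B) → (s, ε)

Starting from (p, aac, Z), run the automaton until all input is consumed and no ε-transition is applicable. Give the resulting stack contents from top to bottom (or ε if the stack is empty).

(p, aac, Z) ⊢ (q, ac, Z) ⊢ (r, c, BZ) ⊢ (r, ε, Z) ⊢ (s, ε, XZ)
All input consumed in state s with stack XZ.

XZ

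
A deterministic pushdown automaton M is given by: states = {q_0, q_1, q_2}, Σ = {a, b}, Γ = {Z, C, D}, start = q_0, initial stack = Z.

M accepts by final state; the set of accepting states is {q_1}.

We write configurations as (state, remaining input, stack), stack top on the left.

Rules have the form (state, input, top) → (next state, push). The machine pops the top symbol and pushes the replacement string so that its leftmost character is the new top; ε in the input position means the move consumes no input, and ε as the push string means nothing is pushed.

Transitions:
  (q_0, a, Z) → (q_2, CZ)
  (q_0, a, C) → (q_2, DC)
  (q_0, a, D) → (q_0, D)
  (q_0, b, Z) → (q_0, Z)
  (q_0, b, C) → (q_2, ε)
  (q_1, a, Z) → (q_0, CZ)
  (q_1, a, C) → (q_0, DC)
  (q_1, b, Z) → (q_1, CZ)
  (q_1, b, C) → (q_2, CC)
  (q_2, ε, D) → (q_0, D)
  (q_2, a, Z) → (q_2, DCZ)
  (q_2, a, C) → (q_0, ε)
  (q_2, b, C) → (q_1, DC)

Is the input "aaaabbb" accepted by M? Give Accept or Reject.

Reject

(q_0, aaaabbb, Z)
  read a, top Z: go to q_2, push CZ → (q_2, aaabbb, CZ)
  read a, top C: go to q_0, push ε → (q_0, aabbb, Z)
  read a, top Z: go to q_2, push CZ → (q_2, abbb, CZ)
  read a, top C: go to q_0, push ε → (q_0, bbb, Z)
  read b, top Z: go to q_0, push Z → (q_0, bb, Z)
  read b, top Z: go to q_0, push Z → (q_0, b, Z)
  read b, top Z: go to q_0, push Z → (q_0, ε, Z)
All input consumed; state q_0 ∉ F and no further ε-move applies.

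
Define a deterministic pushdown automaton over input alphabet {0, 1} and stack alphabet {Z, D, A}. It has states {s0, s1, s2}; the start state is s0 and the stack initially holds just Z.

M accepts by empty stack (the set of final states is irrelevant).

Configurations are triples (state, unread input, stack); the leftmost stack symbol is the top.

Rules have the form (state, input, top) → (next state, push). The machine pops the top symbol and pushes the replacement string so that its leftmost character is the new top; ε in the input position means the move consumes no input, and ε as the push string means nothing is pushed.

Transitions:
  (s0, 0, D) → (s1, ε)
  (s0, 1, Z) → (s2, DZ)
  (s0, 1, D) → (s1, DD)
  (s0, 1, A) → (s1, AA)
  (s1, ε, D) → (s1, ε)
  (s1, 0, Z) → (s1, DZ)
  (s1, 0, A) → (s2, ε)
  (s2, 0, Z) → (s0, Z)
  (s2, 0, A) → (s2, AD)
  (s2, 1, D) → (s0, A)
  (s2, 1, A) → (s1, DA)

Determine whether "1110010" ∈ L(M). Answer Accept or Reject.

(s0, 1110010, Z)
  read 1, top Z: go to s2, push DZ → (s2, 110010, DZ)
  read 1, top D: go to s0, push A → (s0, 10010, AZ)
  read 1, top A: go to s1, push AA → (s1, 0010, AAZ)
  read 0, top A: go to s2, push ε → (s2, 010, AZ)
  read 0, top A: go to s2, push AD → (s2, 10, ADZ)
  read 1, top A: go to s1, push DA → (s1, 0, DADZ)
  ε-move, top D: go to s1, push ε → (s1, 0, ADZ)
  read 0, top A: go to s2, push ε → (s2, ε, DZ)
All input consumed; stack is DZ, not empty, and no further ε-move applies.

Reject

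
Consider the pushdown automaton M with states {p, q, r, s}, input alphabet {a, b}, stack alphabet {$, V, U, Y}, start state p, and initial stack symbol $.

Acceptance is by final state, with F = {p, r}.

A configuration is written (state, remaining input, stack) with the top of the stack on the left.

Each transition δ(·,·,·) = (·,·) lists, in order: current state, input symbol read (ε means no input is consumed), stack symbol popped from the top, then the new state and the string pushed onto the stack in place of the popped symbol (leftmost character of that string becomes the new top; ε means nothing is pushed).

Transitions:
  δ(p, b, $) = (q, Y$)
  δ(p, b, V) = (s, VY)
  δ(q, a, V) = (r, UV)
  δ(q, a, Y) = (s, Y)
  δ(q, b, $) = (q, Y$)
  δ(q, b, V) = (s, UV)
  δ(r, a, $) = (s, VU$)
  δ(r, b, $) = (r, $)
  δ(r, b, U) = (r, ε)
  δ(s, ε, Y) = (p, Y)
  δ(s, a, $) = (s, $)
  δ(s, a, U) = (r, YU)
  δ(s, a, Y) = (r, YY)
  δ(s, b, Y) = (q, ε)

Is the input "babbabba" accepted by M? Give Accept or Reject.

One accepting computation: (p, babbabba, $) ⊢ (q, abbabba, Y$) ⊢ (s, bbabba, Y$) ⊢ (q, babba, $) ⊢ (q, abba, Y$) ⊢ (s, bba, Y$) ⊢ (q, ba, $) ⊢ (q, a, Y$) ⊢ (s, ε, Y$) ⊢ (p, ε, Y$)
All input consumed and state p ∈ F.

Accept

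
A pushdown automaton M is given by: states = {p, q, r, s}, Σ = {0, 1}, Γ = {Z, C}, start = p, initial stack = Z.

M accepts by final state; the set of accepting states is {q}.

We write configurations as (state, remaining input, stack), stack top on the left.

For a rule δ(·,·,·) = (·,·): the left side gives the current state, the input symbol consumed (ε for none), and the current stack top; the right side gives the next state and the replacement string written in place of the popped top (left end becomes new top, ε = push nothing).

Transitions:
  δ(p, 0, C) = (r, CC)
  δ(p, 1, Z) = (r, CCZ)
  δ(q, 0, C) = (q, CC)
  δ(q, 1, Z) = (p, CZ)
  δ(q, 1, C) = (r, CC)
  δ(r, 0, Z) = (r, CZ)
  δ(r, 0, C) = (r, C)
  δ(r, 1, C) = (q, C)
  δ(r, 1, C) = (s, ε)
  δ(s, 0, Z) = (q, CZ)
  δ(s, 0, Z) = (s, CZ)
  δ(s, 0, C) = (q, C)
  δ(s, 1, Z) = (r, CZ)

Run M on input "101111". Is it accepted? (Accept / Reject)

No computation consumes all input and reaches a final state.

Reject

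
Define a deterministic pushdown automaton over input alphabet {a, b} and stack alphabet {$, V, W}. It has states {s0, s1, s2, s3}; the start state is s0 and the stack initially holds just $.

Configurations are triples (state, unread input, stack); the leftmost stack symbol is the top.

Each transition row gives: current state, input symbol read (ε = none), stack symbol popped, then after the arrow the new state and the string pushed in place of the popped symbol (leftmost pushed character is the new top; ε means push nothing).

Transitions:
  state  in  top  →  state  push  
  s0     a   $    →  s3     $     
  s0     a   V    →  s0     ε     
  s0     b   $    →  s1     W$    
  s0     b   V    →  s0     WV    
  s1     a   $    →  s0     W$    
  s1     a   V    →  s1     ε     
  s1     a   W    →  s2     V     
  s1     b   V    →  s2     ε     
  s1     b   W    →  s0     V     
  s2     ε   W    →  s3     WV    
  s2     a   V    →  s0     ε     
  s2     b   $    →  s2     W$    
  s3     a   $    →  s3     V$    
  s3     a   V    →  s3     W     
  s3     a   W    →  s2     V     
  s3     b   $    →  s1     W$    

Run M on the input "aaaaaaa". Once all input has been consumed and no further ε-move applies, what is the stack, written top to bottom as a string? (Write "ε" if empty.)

V$

(s0, aaaaaaa, $) ⊢ (s3, aaaaaa, $) ⊢ (s3, aaaaa, V$) ⊢ (s3, aaaa, W$) ⊢ (s2, aaa, V$) ⊢ (s0, aa, $) ⊢ (s3, a, $) ⊢ (s3, ε, V$)
All input consumed in state s3 with stack V$.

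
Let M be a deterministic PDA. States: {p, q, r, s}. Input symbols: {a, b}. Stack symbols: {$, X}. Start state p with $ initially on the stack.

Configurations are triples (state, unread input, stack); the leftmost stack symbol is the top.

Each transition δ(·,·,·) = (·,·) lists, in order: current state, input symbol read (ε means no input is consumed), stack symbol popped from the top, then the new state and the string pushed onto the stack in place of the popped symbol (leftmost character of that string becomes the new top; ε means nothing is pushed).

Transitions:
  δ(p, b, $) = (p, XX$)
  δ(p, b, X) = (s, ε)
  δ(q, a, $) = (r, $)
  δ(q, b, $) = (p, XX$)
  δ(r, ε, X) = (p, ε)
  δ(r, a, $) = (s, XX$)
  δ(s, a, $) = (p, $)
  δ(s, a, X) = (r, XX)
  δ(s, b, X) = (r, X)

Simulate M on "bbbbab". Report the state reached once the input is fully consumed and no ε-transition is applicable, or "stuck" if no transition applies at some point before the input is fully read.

(p, bbbbab, $)
  read b, top $: go to p, push XX$ → (p, bbbab, XX$)
  read b, top X: go to s, push ε → (s, bbab, X$)
  read b, top X: go to r, push X → (r, bab, X$)
  ε-move, top X: go to p, push ε → (p, bab, $)
  read b, top $: go to p, push XX$ → (p, ab, XX$)
No transition for (p, a, top X); M blocks with input ab remaining.

stuck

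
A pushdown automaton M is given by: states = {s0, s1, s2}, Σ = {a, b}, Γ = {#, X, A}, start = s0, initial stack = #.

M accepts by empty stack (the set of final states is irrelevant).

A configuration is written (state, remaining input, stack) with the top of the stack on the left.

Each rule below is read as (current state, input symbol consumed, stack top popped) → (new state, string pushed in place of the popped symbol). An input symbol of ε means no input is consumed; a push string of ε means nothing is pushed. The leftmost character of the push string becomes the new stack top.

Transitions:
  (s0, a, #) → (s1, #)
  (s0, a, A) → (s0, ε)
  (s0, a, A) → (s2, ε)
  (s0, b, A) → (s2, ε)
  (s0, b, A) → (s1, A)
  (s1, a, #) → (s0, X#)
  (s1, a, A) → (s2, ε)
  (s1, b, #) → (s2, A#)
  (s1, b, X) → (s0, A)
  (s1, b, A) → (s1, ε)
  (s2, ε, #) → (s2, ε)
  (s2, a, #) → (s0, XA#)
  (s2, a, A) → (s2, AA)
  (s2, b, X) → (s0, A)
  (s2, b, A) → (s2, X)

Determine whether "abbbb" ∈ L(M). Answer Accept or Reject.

Accept

One accepting computation: (s0, abbbb, #) ⊢ (s1, bbbb, #) ⊢ (s2, bbb, A#) ⊢ (s2, bb, X#) ⊢ (s0, b, A#) ⊢ (s2, ε, #) ⊢ (s2, ε, ε)
All input consumed and the stack is empty.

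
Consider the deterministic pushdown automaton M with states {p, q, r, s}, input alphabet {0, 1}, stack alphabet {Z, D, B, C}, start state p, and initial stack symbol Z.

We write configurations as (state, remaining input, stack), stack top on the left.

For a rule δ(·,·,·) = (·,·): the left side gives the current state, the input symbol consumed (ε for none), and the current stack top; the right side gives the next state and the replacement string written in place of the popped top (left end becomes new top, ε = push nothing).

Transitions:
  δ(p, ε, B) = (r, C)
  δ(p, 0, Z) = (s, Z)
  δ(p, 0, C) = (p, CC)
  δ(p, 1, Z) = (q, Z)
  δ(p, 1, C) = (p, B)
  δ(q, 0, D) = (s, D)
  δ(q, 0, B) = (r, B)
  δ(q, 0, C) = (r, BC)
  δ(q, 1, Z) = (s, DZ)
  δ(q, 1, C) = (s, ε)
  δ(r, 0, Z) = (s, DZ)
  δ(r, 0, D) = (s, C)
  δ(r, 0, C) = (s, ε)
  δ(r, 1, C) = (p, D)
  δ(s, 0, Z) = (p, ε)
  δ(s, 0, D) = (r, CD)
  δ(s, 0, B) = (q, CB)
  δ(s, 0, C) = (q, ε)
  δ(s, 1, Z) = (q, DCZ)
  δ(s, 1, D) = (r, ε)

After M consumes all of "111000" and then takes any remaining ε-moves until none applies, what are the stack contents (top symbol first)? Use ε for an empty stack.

(p, 111000, Z) ⊢ (q, 11000, Z) ⊢ (s, 1000, DZ) ⊢ (r, 000, Z) ⊢ (s, 00, DZ) ⊢ (r, 0, CDZ) ⊢ (s, ε, DZ)
All input consumed in state s with stack DZ.

DZ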